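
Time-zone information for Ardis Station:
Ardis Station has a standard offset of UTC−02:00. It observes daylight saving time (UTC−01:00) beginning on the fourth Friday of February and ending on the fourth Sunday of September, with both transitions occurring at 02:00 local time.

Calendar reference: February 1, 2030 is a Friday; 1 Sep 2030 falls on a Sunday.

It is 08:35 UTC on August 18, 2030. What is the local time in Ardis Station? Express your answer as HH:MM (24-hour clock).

1 February 2030 is a Friday, so the first Friday is February 1 and the fourth is February 22.
1 September 2030 is a Sunday, so the first Sunday is September 1 and the fourth is September 22.
At the standard offset (UTC−02:00), 08:35 UTC − 2h = 06:35 Ardis Station standard time.
Daylight saving runs 22 February – 22 September; the standard-time date in Ardis Station, August 18, 2030, is inside that window, so Ardis Station is at UTC−01:00.
08:35 UTC − 1h = 07:35 local.

07:35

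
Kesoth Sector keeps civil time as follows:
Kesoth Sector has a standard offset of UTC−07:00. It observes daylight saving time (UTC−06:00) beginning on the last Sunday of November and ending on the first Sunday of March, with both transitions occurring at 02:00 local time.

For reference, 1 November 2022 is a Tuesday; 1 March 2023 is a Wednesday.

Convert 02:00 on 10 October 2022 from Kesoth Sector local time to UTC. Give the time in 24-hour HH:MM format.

09:00

1 November 2022 is a Tuesday, so Sundays fall on 6, 13, 20, 27; the last is November 27.
1 March 2023 is a Wednesday, so the first Sunday is March 5.
10 October 2022 is outside the daylight-saving period (27 November 2022 – 5 March 2023), so Kesoth Sector is on standard time, UTC−07:00.
02:00 local + 7h = 09:00 UTC.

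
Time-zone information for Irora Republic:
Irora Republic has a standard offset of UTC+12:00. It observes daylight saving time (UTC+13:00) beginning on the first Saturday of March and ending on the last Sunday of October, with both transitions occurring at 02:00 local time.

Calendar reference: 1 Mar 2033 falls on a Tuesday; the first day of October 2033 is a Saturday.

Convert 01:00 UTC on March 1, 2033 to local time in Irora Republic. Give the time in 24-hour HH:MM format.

13:00

1 March 2033 is a Tuesday, so the first Saturday is March 5.
1 October 2033 is a Saturday, so Sundays fall on 2, 9, 16, 23, 30; the last is October 30.
At the standard offset (UTC+12:00), 01:00 UTC + 12h = 13:00 Irora Republic standard time.
The standard-time date in Irora Republic, March 1, 2033, is outside the daylight-saving period (5 March – 30 October), so Irora Republic is on standard time, UTC+12:00.
01:00 UTC + 12h = 13:00 local.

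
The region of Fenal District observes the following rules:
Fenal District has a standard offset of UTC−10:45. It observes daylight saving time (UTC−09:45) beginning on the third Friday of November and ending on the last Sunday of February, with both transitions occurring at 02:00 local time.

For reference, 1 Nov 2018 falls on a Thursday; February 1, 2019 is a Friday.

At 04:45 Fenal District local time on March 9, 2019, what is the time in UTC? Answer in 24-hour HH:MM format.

15:30

1 November 2018 is a Thursday, so the first Friday is November 2 and the third is November 16.
1 February 2019 is a Friday, so Sundays fall on 3, 10, 17, 24; the last is February 24.
Daylight saving runs 16 November 2018 – 24 February 2019; March 9, 2019 is outside that window, so Fenal District is on standard time at UTC−10:45.
04:45 local + 10h45m = 15:30 UTC.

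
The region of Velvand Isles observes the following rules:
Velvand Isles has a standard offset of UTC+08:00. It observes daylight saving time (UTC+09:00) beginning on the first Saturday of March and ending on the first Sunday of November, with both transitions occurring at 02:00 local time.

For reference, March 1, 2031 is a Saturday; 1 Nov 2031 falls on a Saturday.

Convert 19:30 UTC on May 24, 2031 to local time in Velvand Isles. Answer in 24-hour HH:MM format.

1 March 2031 is a Saturday, so the first Saturday is March 1.
1 November 2031 is a Saturday, so the first Sunday is November 2.
At the standard offset (UTC+08:00), 19:30 UTC + 8h = 03:30 Velvand Isles standard time (rolling into the next day, 25 May 2031).
Daylight saving runs 1 March – 2 November; the standard-time date in Velvand Isles, May 25, 2031, is inside that window, so Velvand Isles is at UTC+09:00.
19:30 UTC + 9h = 04:30 local (rolling into the next day, 25 May 2031).

04:30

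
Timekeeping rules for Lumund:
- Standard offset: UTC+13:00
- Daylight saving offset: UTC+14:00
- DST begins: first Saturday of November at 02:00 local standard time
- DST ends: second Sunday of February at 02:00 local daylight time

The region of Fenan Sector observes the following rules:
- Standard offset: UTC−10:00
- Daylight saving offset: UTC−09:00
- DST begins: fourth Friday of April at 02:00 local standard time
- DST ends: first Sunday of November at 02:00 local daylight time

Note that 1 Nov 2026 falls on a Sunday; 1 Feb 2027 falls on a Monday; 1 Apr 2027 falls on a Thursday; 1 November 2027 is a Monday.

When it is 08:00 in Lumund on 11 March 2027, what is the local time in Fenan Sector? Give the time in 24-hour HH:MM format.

1 November 2026 is a Sunday, so the first Saturday is November 7.
1 February 2027 is a Monday, so the first Sunday is February 7 and the second is February 14.
11 March 2027 does not fall between 7 November 2026 and 14 February 2027, so daylight saving is not in effect and Lumund is at UTC+13:00.
08:00 Lumund − 13h = 19:00 UTC (rolling into the previous day, 10 March 2027).
1 April 2027 is a Thursday, so the first Friday is April 2 and the fourth is April 23.
1 November 2027 is a Monday, so the first Sunday is November 7.
At the standard offset (UTC−10:00), 19:00 UTC − 10h = 09:00 Fenan Sector standard time.
Daylight saving runs 23 April – 7 November; the standard-time date in Fenan Sector, 10 March 2027, is outside that window, so Fenan Sector is on standard time at UTC−10:00.
19:00 UTC − 10h = 09:00 Fenan Sector.

09:00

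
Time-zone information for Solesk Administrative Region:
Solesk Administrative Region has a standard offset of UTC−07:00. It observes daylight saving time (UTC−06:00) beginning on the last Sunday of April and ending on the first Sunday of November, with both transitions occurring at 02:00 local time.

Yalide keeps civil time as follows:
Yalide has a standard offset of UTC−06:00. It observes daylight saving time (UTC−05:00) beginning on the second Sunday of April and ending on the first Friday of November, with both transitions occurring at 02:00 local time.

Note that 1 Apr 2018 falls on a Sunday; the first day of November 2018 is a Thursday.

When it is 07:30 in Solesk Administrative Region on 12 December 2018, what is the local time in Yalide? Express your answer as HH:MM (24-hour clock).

08:30

1 April 2018 is a Sunday, so Sundays fall on 1, 8, 15, 22, 29; the last is April 29.
1 November 2018 is a Thursday, so the first Sunday is November 4.
12 December 2018 is outside the daylight-saving period (29 April – 4 November), so Solesk Administrative Region is on standard time, UTC−07:00.
07:30 Solesk Administrative Region + 7h = 14:30 UTC.
1 April 2018 is a Sunday, so the first Sunday is April 1 and the second is April 8.
1 November 2018 is a Thursday, so the first Friday is November 2.
At the standard offset (UTC−06:00), 14:30 UTC − 6h = 08:30 Yalide standard time.
Daylight saving runs 8 April – 2 November; the standard-time date in Yalide, 12 December 2018, is outside that window, so Yalide is on standard time at UTC−06:00.
14:30 UTC − 6h = 08:30 Yalide.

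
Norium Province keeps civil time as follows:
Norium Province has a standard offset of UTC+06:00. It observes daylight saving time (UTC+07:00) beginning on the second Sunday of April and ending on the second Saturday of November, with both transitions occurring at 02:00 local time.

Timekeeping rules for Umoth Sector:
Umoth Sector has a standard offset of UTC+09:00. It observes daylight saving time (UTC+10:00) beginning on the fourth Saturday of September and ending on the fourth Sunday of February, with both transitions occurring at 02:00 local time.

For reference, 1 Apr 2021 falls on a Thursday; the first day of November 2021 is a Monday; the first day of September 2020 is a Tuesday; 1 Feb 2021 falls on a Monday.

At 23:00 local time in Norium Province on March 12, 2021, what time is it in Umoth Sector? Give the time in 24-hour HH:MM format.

1 April 2021 is a Thursday, so the first Sunday is April 4 and the second is April 11.
1 November 2021 is a Monday, so the first Saturday is November 6 and the second is November 13.
Daylight saving runs 11 April – 13 November; March 12, 2021 is outside that window, so Norium Province is on standard time at UTC+06:00.
23:00 Norium Province − 6h = 17:00 UTC.
1 September 2020 is a Tuesday, so the first Saturday is September 5 and the fourth is September 26.
1 February 2021 is a Monday, so the first Sunday is February 7 and the fourth is February 28.
At the standard offset (UTC+09:00), 17:00 UTC + 9h = 02:00 Umoth Sector standard time (rolling into the next day, 13 March 2021).
Daylight saving runs 26 September 2020 – 28 February 2021; the standard-time date in Umoth Sector, March 13, 2021, is outside that window, so Umoth Sector is on standard time at UTC+09:00.
17:00 UTC + 9h = 02:00 Umoth Sector (rolling into the next day, 13 March 2021).

02:00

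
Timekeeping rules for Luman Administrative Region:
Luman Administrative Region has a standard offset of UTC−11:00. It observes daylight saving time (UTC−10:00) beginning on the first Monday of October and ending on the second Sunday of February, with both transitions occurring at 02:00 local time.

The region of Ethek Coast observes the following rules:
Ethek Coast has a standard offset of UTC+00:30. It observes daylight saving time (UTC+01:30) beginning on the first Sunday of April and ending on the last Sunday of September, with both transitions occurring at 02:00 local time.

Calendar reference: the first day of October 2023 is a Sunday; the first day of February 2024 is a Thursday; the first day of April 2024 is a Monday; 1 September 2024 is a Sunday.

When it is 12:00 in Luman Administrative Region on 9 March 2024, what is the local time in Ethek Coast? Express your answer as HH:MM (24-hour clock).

23:30

1 October 2023 is a Sunday, so the first Monday is October 2.
1 February 2024 is a Thursday, so the first Sunday is February 4 and the second is February 11.
9 March 2024 is outside the daylight-saving period (2 October 2023 – 11 February 2024), so Luman Administrative Region is on standard time, UTC−11:00.
12:00 Luman Administrative Region + 11h = 23:00 UTC.
1 April 2024 is a Monday, so the first Sunday is April 7.
1 September 2024 is a Sunday, so Sundays fall on 1, 8, 15, 22, 29; the last is September 29.
At the standard offset (UTC+00:30), 23:00 UTC + 0h30m = 23:30 Ethek Coast standard time.
The standard-time date in Ethek Coast, 9 March 2024, does not fall between 7 April and 29 September, so daylight saving is not in effect and Ethek Coast is at UTC+00:30.
23:00 UTC + 0h30m = 23:30 Ethek Coast.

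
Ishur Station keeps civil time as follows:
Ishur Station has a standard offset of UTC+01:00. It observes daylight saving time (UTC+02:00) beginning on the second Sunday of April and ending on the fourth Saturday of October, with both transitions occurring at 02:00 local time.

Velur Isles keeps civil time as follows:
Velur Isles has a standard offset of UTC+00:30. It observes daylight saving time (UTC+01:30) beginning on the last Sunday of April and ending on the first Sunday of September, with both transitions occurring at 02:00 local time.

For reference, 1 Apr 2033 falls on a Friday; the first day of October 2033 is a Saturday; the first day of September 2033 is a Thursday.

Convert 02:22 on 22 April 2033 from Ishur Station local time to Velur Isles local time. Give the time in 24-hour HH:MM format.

00:52

1 April 2033 is a Friday, so the first Sunday is April 3 and the second is April 10.
1 October 2033 is a Saturday, so the first Saturday is October 1 and the fourth is October 22.
Daylight saving runs 10 April – 22 October; 22 April 2033 is inside that window, so Ishur Station is at UTC+02:00.
02:22 Ishur Station − 2h = 00:22 UTC.
1 April 2033 is a Friday, so Sundays fall on 3, 10, 17, 24; the last is April 24.
1 September 2033 is a Thursday, so the first Sunday is September 4.
At the standard offset (UTC+00:30), 00:22 UTC + 0h30m = 00:52 Velur Isles standard time.
The standard-time date in Velur Isles, 22 April 2033, is outside the daylight-saving period (24 April – 4 September), so Velur Isles is on standard time, UTC+00:30.
00:22 UTC + 0h30m = 00:52 Velur Isles.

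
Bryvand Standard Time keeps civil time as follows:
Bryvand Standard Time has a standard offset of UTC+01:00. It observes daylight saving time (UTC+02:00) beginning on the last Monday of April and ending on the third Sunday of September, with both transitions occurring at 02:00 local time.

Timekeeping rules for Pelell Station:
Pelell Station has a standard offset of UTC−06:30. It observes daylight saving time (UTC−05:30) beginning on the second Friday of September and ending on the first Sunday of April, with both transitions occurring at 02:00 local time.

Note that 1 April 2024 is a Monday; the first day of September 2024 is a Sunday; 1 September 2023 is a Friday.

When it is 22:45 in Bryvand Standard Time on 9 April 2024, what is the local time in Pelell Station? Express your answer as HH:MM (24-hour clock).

1 April 2024 is a Monday, so Mondays fall on 1, 8, 15, 22, 29; the last is April 29.
1 September 2024 is a Sunday, so the first Sunday is September 1 and the third is September 15.
9 April 2024 is outside the daylight-saving period (29 April – 15 September), so Bryvand Standard Time is on standard time, UTC+01:00.
22:45 Bryvand Standard Time − 1h = 21:45 UTC.
1 September 2023 is a Friday, so the first Friday is September 1 and the second is September 8.
1 April 2024 is a Monday, so the first Sunday is April 7.
At the standard offset (UTC−06:30), 21:45 UTC − 6h30m = 15:15 Pelell Station standard time.
Daylight saving runs 8 September 2023 – 7 April 2024; the standard-time date in Pelell Station, 9 April 2024, is outside that window, so Pelell Station is on standard time at UTC−06:30.
21:45 UTC − 6h30m = 15:15 Pelell Station.

15:15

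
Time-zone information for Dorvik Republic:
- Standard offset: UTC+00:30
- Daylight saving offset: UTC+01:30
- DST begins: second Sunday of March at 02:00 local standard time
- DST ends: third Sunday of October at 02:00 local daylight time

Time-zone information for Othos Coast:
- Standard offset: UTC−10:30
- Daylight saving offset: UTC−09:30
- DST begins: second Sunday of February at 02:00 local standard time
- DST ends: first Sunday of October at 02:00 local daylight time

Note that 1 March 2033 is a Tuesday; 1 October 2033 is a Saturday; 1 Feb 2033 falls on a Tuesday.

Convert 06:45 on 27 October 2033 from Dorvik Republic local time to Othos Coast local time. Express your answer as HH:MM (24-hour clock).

19:45

1 March 2033 is a Tuesday, so the first Sunday is March 6 and the second is March 13.
1 October 2033 is a Saturday, so the first Sunday is October 2 and the third is October 16.
27 October 2033 does not fall between 13 March and 16 October, so daylight saving is not in effect and Dorvik Republic is at UTC+00:30.
06:45 Dorvik Republic − 0h30m = 06:15 UTC.
1 February 2033 is a Tuesday, so the first Sunday is February 6 and the second is February 13.
1 October 2033 is a Saturday, so the first Sunday is October 2.
At the standard offset (UTC−10:30), 06:15 UTC − 10h30m = 19:45 Othos Coast standard time (rolling into the previous day, 26 October 2033).
The standard-time date in Othos Coast, 26 October 2033, is outside the daylight-saving period (13 February – 2 October), so Othos Coast is on standard time, UTC−10:30.
06:15 UTC − 10h30m = 19:45 Othos Coast (rolling into the previous day, 26 October 2033).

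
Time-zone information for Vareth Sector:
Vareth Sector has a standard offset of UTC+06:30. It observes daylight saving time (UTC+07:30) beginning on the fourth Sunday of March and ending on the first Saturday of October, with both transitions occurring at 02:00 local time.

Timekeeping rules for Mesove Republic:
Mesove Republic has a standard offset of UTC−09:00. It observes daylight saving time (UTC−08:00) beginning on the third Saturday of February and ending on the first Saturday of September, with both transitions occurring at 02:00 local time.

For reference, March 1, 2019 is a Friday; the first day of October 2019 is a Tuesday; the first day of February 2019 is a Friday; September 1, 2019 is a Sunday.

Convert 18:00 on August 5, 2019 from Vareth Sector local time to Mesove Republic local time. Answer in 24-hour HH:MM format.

02:30

1 March 2019 is a Friday, so the first Sunday is March 3 and the fourth is March 24.
1 October 2019 is a Tuesday, so the first Saturday is October 5.
August 5, 2019 lies within the daylight-saving period (24 March – 5 October), so Vareth Sector is on daylight time, UTC+07:30.
18:00 Vareth Sector − 7h30m = 10:30 UTC.
1 February 2019 is a Friday, so the first Saturday is February 2 and the third is February 16.
1 September 2019 is a Sunday, so the first Saturday is September 7.
At the standard offset (UTC−09:00), 10:30 UTC − 9h = 01:30 Mesove Republic standard time.
The standard-time date in Mesove Republic, August 5, 2019, falls between 16 February and 7 September, so daylight saving is in effect and Mesove Republic is at UTC−08:00.
10:30 UTC − 8h = 02:30 Mesove Republic.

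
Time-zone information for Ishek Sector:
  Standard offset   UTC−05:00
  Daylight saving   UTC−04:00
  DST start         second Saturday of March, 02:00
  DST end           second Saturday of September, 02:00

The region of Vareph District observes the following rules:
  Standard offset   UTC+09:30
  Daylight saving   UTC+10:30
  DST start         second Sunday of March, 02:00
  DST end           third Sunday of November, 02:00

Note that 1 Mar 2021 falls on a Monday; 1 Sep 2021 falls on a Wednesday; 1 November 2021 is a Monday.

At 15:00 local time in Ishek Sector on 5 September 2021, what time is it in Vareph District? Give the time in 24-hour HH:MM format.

1 March 2021 is a Monday, so the first Saturday is March 6 and the second is March 13.
1 September 2021 is a Wednesday, so the first Saturday is September 4 and the second is September 11.
5 September 2021 falls between 13 March and 11 September, so daylight saving is in effect and Ishek Sector is at UTC−04:00.
15:00 Ishek Sector + 4h = 19:00 UTC.
1 March 2021 is a Monday, so the first Sunday is March 7 and the second is March 14.
1 November 2021 is a Monday, so the first Sunday is November 7 and the third is November 21.
At the standard offset (UTC+09:30), 19:00 UTC + 9h30m = 04:30 Vareph District standard time (rolling into the next day, 6 September 2021).
The standard-time date in Vareph District, 6 September 2021, falls between 14 March and 21 November, so daylight saving is in effect and Vareph District is at UTC+10:30.
19:00 UTC + 10h30m = 05:30 Vareph District (rolling into the next day, 6 September 2021).

05:30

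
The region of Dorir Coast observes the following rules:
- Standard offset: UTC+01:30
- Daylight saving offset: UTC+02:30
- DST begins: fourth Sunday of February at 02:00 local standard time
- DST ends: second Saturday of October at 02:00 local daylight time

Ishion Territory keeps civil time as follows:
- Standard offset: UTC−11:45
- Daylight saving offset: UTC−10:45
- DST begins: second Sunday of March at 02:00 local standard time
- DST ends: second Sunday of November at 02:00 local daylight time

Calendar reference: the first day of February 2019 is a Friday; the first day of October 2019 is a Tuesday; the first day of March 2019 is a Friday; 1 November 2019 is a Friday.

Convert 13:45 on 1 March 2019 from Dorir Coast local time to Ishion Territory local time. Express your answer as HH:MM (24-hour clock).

1 February 2019 is a Friday, so the first Sunday is February 3 and the fourth is February 24.
1 October 2019 is a Tuesday, so the first Saturday is October 5 and the second is October 12.
1 March 2019 lies within the daylight-saving period (24 February – 12 October), so Dorir Coast is on daylight time, UTC+02:30.
13:45 Dorir Coast − 2h30m = 11:15 UTC.
1 March 2019 is a Friday, so the first Sunday is March 3 and the second is March 10.
1 November 2019 is a Friday, so the first Sunday is November 3 and the second is November 10.
At the standard offset (UTC−11:45), 11:15 UTC − 11h45m = 23:30 Ishion Territory standard time (rolling into the previous day, 28 February 2019).
The standard-time date in Ishion Territory, 28 February 2019, is outside the daylight-saving period (10 March – 10 November), so Ishion Territory is on standard time, UTC−11:45.
11:15 UTC − 11h45m = 23:30 Ishion Territory (rolling into the previous day, 28 February 2019).

23:30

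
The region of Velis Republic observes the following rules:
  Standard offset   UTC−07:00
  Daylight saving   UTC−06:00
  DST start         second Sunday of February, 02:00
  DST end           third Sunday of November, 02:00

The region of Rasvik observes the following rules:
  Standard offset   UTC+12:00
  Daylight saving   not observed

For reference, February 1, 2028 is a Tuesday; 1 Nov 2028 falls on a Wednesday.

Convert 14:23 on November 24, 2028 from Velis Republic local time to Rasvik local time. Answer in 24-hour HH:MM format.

09:23

1 February 2028 is a Tuesday, so the first Sunday is February 6 and the second is February 13.
1 November 2028 is a Wednesday, so the first Sunday is November 5 and the third is November 19.
November 24, 2028 does not fall between 13 February and 19 November, so daylight saving is not in effect and Velis Republic is at UTC−07:00.
14:23 Velis Republic + 7h = 21:23 UTC.
Rasvik stays on UTC+12:00 all year.
21:23 UTC + 12h = 09:23 Rasvik (rolling into the next day, 25 November 2028).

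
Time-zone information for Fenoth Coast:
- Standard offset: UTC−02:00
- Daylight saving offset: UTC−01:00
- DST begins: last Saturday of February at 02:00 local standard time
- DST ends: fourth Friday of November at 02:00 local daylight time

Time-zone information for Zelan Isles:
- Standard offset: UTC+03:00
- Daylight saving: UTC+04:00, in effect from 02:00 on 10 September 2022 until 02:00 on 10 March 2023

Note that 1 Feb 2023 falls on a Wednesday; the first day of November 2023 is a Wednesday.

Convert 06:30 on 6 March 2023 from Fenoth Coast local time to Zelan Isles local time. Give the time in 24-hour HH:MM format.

11:30

1 February 2023 is a Wednesday, so Saturdays fall on 4, 11, 18, 25; the last is February 25.
1 November 2023 is a Wednesday, so the first Friday is November 3 and the fourth is November 24.
6 March 2023 lies within the daylight-saving period (25 February – 24 November), so Fenoth Coast is on daylight time, UTC−01:00.
06:30 Fenoth Coast + 1h = 07:30 UTC.
At the standard offset (UTC+03:00), 07:30 UTC + 3h = 10:30 Zelan Isles standard time.
The standard-time date in Zelan Isles, 6 March 2023, lies within the daylight-saving period (10 September 2022 – 10 March 2023), so Zelan Isles is on daylight time, UTC+04:00.
07:30 UTC + 4h = 11:30 Zelan Isles.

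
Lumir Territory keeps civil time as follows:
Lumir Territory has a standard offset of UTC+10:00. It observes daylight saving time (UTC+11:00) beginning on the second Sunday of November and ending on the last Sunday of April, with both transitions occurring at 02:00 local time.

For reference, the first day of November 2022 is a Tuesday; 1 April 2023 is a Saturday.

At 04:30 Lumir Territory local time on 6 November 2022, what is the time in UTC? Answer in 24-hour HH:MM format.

18:30

1 November 2022 is a Tuesday, so the first Sunday is November 6 and the second is November 13.
1 April 2023 is a Saturday, so Sundays fall on 2, 9, 16, 23, 30; the last is April 30.
Daylight saving runs 13 November 2022 – 30 April 2023; 6 November 2022 is outside that window, so Lumir Territory is on standard time at UTC+10:00.
04:30 local − 10h = 18:30 UTC (rolling into the previous day, 5 November 2022).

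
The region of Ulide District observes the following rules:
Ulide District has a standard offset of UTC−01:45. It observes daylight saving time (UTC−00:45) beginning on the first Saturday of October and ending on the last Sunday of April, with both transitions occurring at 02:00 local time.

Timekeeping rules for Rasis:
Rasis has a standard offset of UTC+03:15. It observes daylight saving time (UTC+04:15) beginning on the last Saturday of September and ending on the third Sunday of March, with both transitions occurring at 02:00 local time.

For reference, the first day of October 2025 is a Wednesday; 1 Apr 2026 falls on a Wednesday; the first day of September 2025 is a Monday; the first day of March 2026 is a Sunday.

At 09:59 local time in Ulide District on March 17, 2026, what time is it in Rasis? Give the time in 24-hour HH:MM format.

13:59

1 October 2025 is a Wednesday, so the first Saturday is October 4.
1 April 2026 is a Wednesday, so Sundays fall on 5, 12, 19, 26; the last is April 26.
Daylight saving runs 4 October 2025 – 26 April 2026; March 17, 2026 is inside that window, so Ulide District is at UTC−00:45.
09:59 Ulide District + 0h45m = 10:44 UTC.
1 September 2025 is a Monday, so Saturdays fall on 6, 13, 20, 27; the last is September 27.
1 March 2026 is a Sunday, so the first Sunday is March 1 and the third is March 15.
At the standard offset (UTC+03:15), 10:44 UTC + 3h15m = 13:59 Rasis standard time.
The standard-time date in Rasis, March 17, 2026, does not fall between 27 September 2025 and 15 March 2026, so daylight saving is not in effect and Rasis is at UTC+03:15.
10:44 UTC + 3h15m = 13:59 Rasis.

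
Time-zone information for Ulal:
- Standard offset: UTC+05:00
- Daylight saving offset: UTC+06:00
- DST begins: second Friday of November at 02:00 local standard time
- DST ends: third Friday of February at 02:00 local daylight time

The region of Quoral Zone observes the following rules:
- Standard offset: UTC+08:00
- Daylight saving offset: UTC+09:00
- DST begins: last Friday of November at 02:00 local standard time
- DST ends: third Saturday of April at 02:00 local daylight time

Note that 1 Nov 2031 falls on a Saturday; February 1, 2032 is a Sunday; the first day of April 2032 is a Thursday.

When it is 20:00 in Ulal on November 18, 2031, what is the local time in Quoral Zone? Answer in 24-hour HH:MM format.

22:00

1 November 2031 is a Saturday, so the first Friday is November 7 and the second is November 14.
1 February 2032 is a Sunday, so the first Friday is February 6 and the third is February 20.
Daylight saving runs 14 November 2031 – 20 February 2032; November 18, 2031 is inside that window, so Ulal is at UTC+06:00.
20:00 Ulal − 6h = 14:00 UTC.
1 November 2031 is a Saturday, so Fridays fall on 7, 14, 21, 28; the last is November 28.
1 April 2032 is a Thursday, so the first Saturday is April 3 and the third is April 17.
At the standard offset (UTC+08:00), 14:00 UTC + 8h = 22:00 Quoral Zone standard time.
The standard-time date in Quoral Zone, November 18, 2031, is outside the daylight-saving period (28 November 2031 – 17 April 2032), so Quoral Zone is on standard time, UTC+08:00.
14:00 UTC + 8h = 22:00 Quoral Zone.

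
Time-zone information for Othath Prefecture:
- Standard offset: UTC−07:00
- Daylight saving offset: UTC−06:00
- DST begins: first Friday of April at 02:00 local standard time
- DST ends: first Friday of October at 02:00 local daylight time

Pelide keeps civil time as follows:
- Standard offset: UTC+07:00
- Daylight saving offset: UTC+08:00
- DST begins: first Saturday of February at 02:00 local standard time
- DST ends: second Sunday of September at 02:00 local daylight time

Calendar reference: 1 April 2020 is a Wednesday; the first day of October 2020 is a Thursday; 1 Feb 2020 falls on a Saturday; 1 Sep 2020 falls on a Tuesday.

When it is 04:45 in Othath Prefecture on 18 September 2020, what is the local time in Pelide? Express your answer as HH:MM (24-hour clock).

17:45

1 April 2020 is a Wednesday, so the first Friday is April 3.
1 October 2020 is a Thursday, so the first Friday is October 2.
Daylight saving runs 3 April – 2 October; 18 September 2020 is inside that window, so Othath Prefecture is at UTC−06:00.
04:45 Othath Prefecture + 6h = 10:45 UTC.
1 February 2020 is a Saturday, so the first Saturday is February 1.
1 September 2020 is a Tuesday, so the first Sunday is September 6 and the second is September 13.
At the standard offset (UTC+07:00), 10:45 UTC + 7h = 17:45 Pelide standard time.
The standard-time date in Pelide, 18 September 2020, is outside the daylight-saving period (1 February – 13 September), so Pelide is on standard time, UTC+07:00.
10:45 UTC + 7h = 17:45 Pelide.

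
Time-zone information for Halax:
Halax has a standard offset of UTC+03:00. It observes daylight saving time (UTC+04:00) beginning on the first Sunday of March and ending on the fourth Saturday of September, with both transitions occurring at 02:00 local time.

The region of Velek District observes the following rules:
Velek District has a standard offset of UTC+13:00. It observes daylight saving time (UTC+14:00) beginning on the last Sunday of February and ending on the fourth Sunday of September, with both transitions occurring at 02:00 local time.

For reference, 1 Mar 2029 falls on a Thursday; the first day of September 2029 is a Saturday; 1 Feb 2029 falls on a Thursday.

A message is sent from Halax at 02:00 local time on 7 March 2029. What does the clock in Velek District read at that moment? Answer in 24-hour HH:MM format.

12:00

1 March 2029 is a Thursday, so the first Sunday is March 4.
1 September 2029 is a Saturday, so the first Saturday is September 1 and the fourth is September 22.
7 March 2029 falls between 4 March and 22 September, so daylight saving is in effect and Halax is at UTC+04:00.
02:00 Halax − 4h = 22:00 UTC (rolling into the previous day, 6 March 2029).
1 February 2029 is a Thursday, so Sundays fall on 4, 11, 18, 25; the last is February 25.
1 September 2029 is a Saturday, so the first Sunday is September 2 and the fourth is September 23.
At the standard offset (UTC+13:00), 22:00 UTC + 13h = 11:00 Velek District standard time (rolling into the next day, 7 March 2029).
The standard-time date in Velek District, 7 March 2029, falls between 25 February and 23 September, so daylight saving is in effect and Velek District is at UTC+14:00.
22:00 UTC + 14h = 12:00 Velek District (rolling into the next day, 7 March 2029).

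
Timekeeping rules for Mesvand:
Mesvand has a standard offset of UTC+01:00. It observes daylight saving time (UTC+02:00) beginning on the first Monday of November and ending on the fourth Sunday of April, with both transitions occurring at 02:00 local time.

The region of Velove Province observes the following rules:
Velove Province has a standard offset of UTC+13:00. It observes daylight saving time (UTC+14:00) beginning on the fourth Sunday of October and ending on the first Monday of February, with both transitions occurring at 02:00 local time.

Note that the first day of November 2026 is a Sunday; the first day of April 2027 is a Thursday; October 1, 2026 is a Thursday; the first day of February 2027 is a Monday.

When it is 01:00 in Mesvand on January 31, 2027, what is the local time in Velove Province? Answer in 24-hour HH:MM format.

1 November 2026 is a Sunday, so the first Monday is November 2.
1 April 2027 is a Thursday, so the first Sunday is April 4 and the fourth is April 25.
January 31, 2027 lies within the daylight-saving period (2 November 2026 – 25 April 2027), so Mesvand is on daylight time, UTC+02:00.
01:00 Mesvand − 2h = 23:00 UTC (rolling into the previous day, 30 January 2027).
1 October 2026 is a Thursday, so the first Sunday is October 4 and the fourth is October 25.
1 February 2027 is a Monday, so the first Monday is February 1.
At the standard offset (UTC+13:00), 23:00 UTC + 13h = 12:00 Velove Province standard time (rolling into the next day, 31 January 2027).
Daylight saving runs 25 October 2026 – 1 February 2027; the standard-time date in Velove Province, January 31, 2027, is inside that window, so Velove Province is at UTC+14:00.
23:00 UTC + 14h = 13:00 Velove Province (rolling into the next day, 31 January 2027).

13:00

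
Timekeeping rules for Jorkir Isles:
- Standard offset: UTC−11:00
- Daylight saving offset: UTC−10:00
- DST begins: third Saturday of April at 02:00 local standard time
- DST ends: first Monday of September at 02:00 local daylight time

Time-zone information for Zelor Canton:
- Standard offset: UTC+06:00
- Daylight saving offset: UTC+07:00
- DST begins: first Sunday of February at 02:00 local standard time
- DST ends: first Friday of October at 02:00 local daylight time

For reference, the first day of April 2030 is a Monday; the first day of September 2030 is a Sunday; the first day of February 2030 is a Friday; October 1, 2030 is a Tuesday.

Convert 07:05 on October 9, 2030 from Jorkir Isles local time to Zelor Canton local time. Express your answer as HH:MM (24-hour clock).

00:05

1 April 2030 is a Monday, so the first Saturday is April 6 and the third is April 20.
1 September 2030 is a Sunday, so the first Monday is September 2.
October 9, 2030 is outside the daylight-saving period (20 April – 2 September), so Jorkir Isles is on standard time, UTC−11:00.
07:05 Jorkir Isles + 11h = 18:05 UTC.
1 February 2030 is a Friday, so the first Sunday is February 3.
1 October 2030 is a Tuesday, so the first Friday is October 4.
At the standard offset (UTC+06:00), 18:05 UTC + 6h = 00:05 Zelor Canton standard time (rolling into the next day, 10 October 2030).
Daylight saving runs 3 February – 4 October; the standard-time date in Zelor Canton, October 10, 2030, is outside that window, so Zelor Canton is on standard time at UTC+06:00.
18:05 UTC + 6h = 00:05 Zelor Canton (rolling into the next day, 10 October 2030).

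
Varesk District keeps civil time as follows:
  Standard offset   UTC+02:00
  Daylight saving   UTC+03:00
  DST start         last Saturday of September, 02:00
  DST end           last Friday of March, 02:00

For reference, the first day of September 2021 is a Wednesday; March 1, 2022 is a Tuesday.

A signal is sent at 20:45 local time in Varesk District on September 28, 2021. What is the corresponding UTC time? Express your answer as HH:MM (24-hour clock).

1 September 2021 is a Wednesday, so Saturdays fall on 4, 11, 18, 25; the last is September 25.
1 March 2022 is a Tuesday, so Fridays fall on 4, 11, 18, 25; the last is March 25.
Daylight saving runs 25 September 2021 – 25 March 2022; September 28, 2021 is inside that window, so Varesk District is at UTC+03:00.
20:45 local − 3h = 17:45 UTC.

17:45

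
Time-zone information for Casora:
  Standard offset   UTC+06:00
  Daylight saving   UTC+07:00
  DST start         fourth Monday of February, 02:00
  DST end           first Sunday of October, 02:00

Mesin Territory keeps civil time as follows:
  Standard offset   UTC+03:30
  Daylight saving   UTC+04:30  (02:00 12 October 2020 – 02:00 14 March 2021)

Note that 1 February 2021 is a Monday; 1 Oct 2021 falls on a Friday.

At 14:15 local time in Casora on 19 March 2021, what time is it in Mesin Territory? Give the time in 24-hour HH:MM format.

10:45

1 February 2021 is a Monday, so the first Monday is February 1 and the fourth is February 22.
1 October 2021 is a Friday, so the first Sunday is October 3.
19 March 2021 lies within the daylight-saving period (22 February – 3 October), so Casora is on daylight time, UTC+07:00.
14:15 Casora − 7h = 07:15 UTC.
At the standard offset (UTC+03:30), 07:15 UTC + 3h30m = 10:45 Mesin Territory standard time.
Daylight saving runs 12 October 2020 – 14 March 2021; the standard-time date in Mesin Territory, 19 March 2021, is outside that window, so Mesin Territory is on standard time at UTC+03:30.
07:15 UTC + 3h30m = 10:45 Mesin Territory.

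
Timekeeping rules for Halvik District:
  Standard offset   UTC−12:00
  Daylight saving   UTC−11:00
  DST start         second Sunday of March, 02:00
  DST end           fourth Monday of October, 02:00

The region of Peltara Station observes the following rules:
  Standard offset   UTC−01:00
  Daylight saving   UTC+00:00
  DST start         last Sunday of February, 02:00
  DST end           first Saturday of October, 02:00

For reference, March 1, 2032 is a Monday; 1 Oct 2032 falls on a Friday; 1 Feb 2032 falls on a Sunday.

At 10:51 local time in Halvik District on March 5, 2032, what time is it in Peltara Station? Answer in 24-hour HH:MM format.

22:51

1 March 2032 is a Monday, so the first Sunday is March 7 and the second is March 14.
1 October 2032 is a Friday, so the first Monday is October 4 and the fourth is October 25.
March 5, 2032 does not fall between 14 March and 25 October, so daylight saving is not in effect and Halvik District is at UTC−12:00.
10:51 Halvik District + 12h = 22:51 UTC.
1 February 2032 is a Sunday, so Sundays fall on 1, 8, 15, 22, 29; the last is February 29.
1 October 2032 is a Friday, so the first Saturday is October 2.
At the standard offset (UTC−01:00), 22:51 UTC − 1h = 21:51 Peltara Station standard time.
The standard-time date in Peltara Station, March 5, 2032, falls between 29 February and 2 October, so daylight saving is in effect and Peltara Station is at UTC+00:00.
22:51 UTC + 0h = 22:51 Peltara Station.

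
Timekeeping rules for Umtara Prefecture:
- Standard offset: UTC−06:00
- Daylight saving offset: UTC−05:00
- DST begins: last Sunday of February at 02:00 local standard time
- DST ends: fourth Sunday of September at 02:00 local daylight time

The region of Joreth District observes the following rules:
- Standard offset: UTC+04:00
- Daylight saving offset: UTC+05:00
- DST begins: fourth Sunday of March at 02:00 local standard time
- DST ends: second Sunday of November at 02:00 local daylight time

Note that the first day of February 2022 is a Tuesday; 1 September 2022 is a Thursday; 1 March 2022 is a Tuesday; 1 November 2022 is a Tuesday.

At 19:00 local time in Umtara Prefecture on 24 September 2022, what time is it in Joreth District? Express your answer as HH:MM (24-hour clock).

05:00

1 February 2022 is a Tuesday, so Sundays fall on 6, 13, 20, 27; the last is February 27.
1 September 2022 is a Thursday, so the first Sunday is September 4 and the fourth is September 25.
24 September 2022 lies within the daylight-saving period (27 February – 25 September), so Umtara Prefecture is on daylight time, UTC−05:00.
19:00 Umtara Prefecture + 5h = 00:00 UTC (rolling into the next day, 25 September 2022).
1 March 2022 is a Tuesday, so the first Sunday is March 6 and the fourth is March 27.
1 November 2022 is a Tuesday, so the first Sunday is November 6 and the second is November 13.
At the standard offset (UTC+04:00), 00:00 UTC + 4h = 04:00 Joreth District standard time.
The standard-time date in Joreth District, 25 September 2022, falls between 27 March and 13 November, so daylight saving is in effect and Joreth District is at UTC+05:00.
00:00 UTC + 5h = 05:00 Joreth District.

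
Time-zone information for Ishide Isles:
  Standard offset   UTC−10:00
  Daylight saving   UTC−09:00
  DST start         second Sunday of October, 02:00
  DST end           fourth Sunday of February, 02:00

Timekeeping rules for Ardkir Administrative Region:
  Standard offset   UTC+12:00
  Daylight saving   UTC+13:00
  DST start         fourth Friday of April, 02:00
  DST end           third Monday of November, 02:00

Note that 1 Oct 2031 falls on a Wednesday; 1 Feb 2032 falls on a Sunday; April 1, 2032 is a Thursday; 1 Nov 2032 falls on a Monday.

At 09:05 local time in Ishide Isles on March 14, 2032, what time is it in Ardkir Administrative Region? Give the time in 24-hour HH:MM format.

1 October 2031 is a Wednesday, so the first Sunday is October 5 and the second is October 12.
1 February 2032 is a Sunday, so the first Sunday is February 1 and the fourth is February 22.
March 14, 2032 is outside the daylight-saving period (12 October 2031 – 22 February 2032), so Ishide Isles is on standard time, UTC−10:00.
09:05 Ishide Isles + 10h = 19:05 UTC.
1 April 2032 is a Thursday, so the first Friday is April 2 and the fourth is April 23.
1 November 2032 is a Monday, so the first Monday is November 1 and the third is November 15.
At the standard offset (UTC+12:00), 19:05 UTC + 12h = 07:05 Ardkir Administrative Region standard time (rolling into the next day, 15 March 2032).
Daylight saving runs 23 April – 15 November; the standard-time date in Ardkir Administrative Region, March 15, 2032, is outside that window, so Ardkir Administrative Region is on standard time at UTC+12:00.
19:05 UTC + 12h = 07:05 Ardkir Administrative Region (rolling into the next day, 15 March 2032).

07:05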